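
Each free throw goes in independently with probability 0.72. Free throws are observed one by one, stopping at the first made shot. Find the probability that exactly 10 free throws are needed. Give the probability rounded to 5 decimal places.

Geometric (trials to first success), p = 0.72.
P(Y = 10) = (1−p)^9 · p = 1.0578e-05 · 0.72 = 0.0000076

0.00001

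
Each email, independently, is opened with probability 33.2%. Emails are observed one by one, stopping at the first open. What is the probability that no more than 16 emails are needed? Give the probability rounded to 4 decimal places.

Y = number of emails to the first success; geometric, p = 0.332.
P(Y ≤ 16) = 1 − (1−p)^16 = 1 − 0.001572 = 0.998428

0.9984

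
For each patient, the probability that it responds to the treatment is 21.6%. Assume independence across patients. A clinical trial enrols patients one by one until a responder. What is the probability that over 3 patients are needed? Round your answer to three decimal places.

0.482

Y = number of patients to the first success; geometric, p = 0.216.
P(Y > 3) = P(first 3 all fail) = (1−p)^3 = 0.48189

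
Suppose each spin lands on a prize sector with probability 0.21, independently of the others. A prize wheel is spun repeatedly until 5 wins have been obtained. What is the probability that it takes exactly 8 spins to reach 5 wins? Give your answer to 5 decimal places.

0.00705

Y = trial on which the fifth success occurs; negative binomial, r=5, p=0.21.
P(Y=8) = C(7,4) · p^5 · (1−p)^3
= 35 · 0.00040841 · 0.49304 = 0.0070477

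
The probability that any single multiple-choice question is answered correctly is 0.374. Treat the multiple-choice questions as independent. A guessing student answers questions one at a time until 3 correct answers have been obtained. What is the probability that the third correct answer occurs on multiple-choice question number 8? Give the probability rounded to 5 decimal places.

0.10561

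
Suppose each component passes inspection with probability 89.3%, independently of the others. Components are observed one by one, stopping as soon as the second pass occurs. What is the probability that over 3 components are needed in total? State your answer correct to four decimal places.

0.0319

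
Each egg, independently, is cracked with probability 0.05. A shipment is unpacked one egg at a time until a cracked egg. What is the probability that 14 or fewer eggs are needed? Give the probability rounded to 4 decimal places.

Y = number of eggs to the first success; geometric, p = 0.05.
P(Y ≤ 14) = 1 − (1−p)^14 = 1 − 0.487675 = 0.512325

0.5123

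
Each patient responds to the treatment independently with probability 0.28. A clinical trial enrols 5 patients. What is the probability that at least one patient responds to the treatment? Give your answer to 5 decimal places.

P(at least one) = 1 − P(none) = 1 − (1 − 0.28)^5
= 1 − 0.1934918 = 0.8065082

0.80651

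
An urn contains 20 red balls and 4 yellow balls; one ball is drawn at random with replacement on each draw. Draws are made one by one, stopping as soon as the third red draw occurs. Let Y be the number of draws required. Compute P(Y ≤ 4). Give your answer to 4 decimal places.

0.8681

Finishing within 4 draws ⇔ at least 3 successes in the first 4. With X ~ Binomial(4, 0.833333), P(Y ≤ 4) = 1 − P(X ≤ 2).
  k=0: C(4,0)·0.833333^0·0.166667^4 = 0.000772
  k=1: C(4,1)·0.833333^1·0.166667^3 = 0.015432
  k=2: C(4,2)·0.833333^2·0.166667^2 = 0.115741
1 − 0.131944 = 0.868056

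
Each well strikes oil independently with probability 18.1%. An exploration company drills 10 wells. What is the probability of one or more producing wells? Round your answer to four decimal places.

0.8642

P(at least one) = 1 − P(none) = 1 − (1 − 0.181)^10
= 1 − 0.135781 = 0.864219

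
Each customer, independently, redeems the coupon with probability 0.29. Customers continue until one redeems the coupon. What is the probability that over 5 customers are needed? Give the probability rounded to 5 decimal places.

Y = number of customers to the first success; geometric, p = 0.29.
P(Y > 5) = P(first 5 all fail) = (1−p)^5 = 0.1804229

0.18042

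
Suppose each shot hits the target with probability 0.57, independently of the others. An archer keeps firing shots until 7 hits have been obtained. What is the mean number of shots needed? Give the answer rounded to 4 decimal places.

Y = total shots until the seventh success; negative binomial with r=7, p=0.57.
E[Y] = r / p = 7 / 0.57 = 12.280702

12.2807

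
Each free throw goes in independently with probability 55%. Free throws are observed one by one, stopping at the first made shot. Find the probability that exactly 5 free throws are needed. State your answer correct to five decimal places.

Geometric (trials to first success), p = 0.55.
P(Y = 5) = (1−p)^4 · p = 0.041006 · 0.55 = 0.0225534

0.02255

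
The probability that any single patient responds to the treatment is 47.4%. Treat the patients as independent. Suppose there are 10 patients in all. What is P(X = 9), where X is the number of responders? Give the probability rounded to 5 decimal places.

0.00635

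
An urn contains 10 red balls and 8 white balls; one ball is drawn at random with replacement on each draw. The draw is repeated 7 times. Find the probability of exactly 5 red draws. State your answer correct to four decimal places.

0.2195

X ~ Binomial(n=7, p=0.555556).
P(X=5) = C(7,5) · p^5 · (1−p)^2
= 21 · 0.052922 · 0.19753 = 0.219529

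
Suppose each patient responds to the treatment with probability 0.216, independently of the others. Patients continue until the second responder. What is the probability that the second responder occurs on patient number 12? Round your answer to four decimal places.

Y = trial on which the second success occurs; negative binomial, r=2, p=0.216.
P(Y=12) = C(11,1) · p^2 · (1−p)^10
= 11 · 0.046656 · 0.087733 = 0.045026

0.0450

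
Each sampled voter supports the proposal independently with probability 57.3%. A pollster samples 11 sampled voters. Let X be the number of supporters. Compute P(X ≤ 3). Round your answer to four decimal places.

X ~ Binomial(11, 0.573); P(X ≤ 3) = Σ C(11,k) p^k (1−p)^(11−k) over k:
  k=0: C(11,0)·0.573^0·0.427^11 = 0.000086
  k=1: C(11,1)·0.573^1·0.427^10 = 0.001270
  k=2: C(11,2)·0.573^2·0.427^9 = 0.008522
  k=3: C(11,3)·0.573^3·0.427^8 = 0.034306
Total = 0.044184

0.0442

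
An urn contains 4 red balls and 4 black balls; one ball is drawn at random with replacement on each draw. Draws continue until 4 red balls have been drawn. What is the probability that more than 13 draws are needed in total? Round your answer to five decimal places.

0.04614

Needing more than 13 draws ⇔ fewer than 4 successes in the first 13. With X ~ Binomial(13, 0.50), P(Y > 13) = P(X ≤ 3).
  k=0: C(13,0)·0.50^0·0.50^13 = 0.0001221
  k=1: C(13,1)·0.50^1·0.50^12 = 0.0015869
  k=2: C(13,2)·0.50^2·0.50^11 = 0.0095215
  k=3: C(13,3)·0.50^3·0.50^10 = 0.0349121
P(X ≤ 3) = 0.0461426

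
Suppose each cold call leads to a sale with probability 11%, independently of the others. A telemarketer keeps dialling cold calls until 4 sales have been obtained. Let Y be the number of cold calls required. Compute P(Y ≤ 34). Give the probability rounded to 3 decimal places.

0.523

Finishing within 34 cold calls ⇔ at least 4 successes in the first 34. With X ~ Binomial(34, 0.11), P(Y ≤ 34) = 1 − P(X ≤ 3).
  k=0: C(34,0)·0.11^0·0.89^34 = 0.01902
  k=1: C(34,1)·0.11^1·0.89^33 = 0.07994
  k=2: C(34,2)·0.11^2·0.89^32 = 0.16302
  k=3: C(34,3)·0.11^3·0.89^31 = 0.21491
1 − 0.47688 = 0.52312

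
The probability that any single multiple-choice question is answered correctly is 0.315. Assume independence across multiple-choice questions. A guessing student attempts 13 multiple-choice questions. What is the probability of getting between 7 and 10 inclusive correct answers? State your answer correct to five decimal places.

X ~ Binomial(13, 0.315); P(7 ≤ X ≤ 10) = Σ C(13,k) p^k (1−p)^(13−k) over k:
  k=7: C(13,7)·0.315^7·0.685^6 = 0.0545550
  k=8: C(13,8)·0.315^8·0.685^5 = 0.0188155
  k=9: C(13,9)·0.315^9·0.685^4 = 0.0048069
  k=10: C(13,10)·0.315^10·0.685^3 = 0.0008842
Total = 0.0790616

0.07906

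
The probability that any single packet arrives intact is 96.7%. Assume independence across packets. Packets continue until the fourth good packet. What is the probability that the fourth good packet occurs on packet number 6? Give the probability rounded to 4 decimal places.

Y = trial on which the fourth success occurs; negative binomial, r=4, p=0.967.
P(Y=6) = C(5,3) · p^4 · (1−p)^2
= 10 · 0.87439 · 0.001089 = 0.009522

0.0095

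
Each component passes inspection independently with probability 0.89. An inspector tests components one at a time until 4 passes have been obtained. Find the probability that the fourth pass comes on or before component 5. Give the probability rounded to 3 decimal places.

Finishing within 5 components ⇔ at least 4 successes in the first 5. With X ~ Binomial(5, 0.89), P(Y ≤ 5) = 1 − P(X ≤ 3).
  k=0: C(5,0)·0.89^0·0.11^5 = 0.00002
  k=1: C(5,1)·0.89^1·0.11^4 = 0.00065
  k=2: C(5,2)·0.89^2·0.11^3 = 0.01054
  k=3: C(5,3)·0.89^3·0.11^2 = 0.08530
1 − 0.09651 = 0.90349

0.903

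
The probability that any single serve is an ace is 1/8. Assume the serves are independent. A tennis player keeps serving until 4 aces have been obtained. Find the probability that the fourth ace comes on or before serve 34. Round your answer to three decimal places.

0.629

Finishing within 34 serves ⇔ at least 4 successes in the first 34. With X ~ Binomial(34, 0.125), P(Y ≤ 34) = 1 − P(X ≤ 3).
  k=0: C(34,0)·0.125^0·0.875^34 = 0.01067
  k=1: C(34,1)·0.125^1·0.875^33 = 0.05184
  k=2: C(34,2)·0.125^2·0.875^32 = 0.12219
  k=3: C(34,3)·0.125^3·0.875^31 = 0.18620
1 − 0.37090 = 0.62910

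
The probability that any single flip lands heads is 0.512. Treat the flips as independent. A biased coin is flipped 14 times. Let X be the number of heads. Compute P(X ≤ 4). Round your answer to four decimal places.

X ~ Binomial(14, 0.512); P(X ≤ 4) = Σ C(14,k) p^k (1−p)^(14−k) over k:
  k=0: C(14,0)·0.512^0·0.488^14 = 0.000043
  k=1: C(14,1)·0.512^1·0.488^13 = 0.000638
  k=2: C(14,2)·0.512^2·0.488^12 = 0.004351
  k=3: C(14,3)·0.512^3·0.488^11 = 0.018261
  k=4: C(14,4)·0.512^4·0.488^10 = 0.052688
Total = 0.075982

0.0760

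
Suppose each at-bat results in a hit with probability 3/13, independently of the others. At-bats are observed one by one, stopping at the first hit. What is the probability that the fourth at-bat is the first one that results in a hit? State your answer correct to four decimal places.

Geometric (trials to first success), p = 0.230769.
P(Y = 4) = (1−p)^3 · p = 0.45517 · 0.230769 = 0.105038

0.1050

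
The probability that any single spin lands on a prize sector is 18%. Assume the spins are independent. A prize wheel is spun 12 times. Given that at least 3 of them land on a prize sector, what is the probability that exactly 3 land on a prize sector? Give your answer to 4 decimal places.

0.5809

X ~ Binomial(12, 0.18). Want P(X=3 | X≥3) = P(X=3) / P(X≥3).
P(X=3) = C(12,3)·0.18^3·0.82^9 = 0.215063
P(X≥3) = 1 − 0.092420 − 0.243448 − 0.293919 = 0.370213
Ratio = 0.215063 / 0.370213 = 0.580916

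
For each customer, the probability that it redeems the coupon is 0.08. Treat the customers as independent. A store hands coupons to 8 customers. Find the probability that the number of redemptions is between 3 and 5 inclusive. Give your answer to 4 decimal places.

0.0211

X ~ Binomial(8, 0.08); P(3 ≤ X ≤ 5) = Σ C(8,k) p^k (1−p)^(8−k) over k:
  k=3: C(8,3)·0.08^3·0.92^5 = 0.018897
  k=4: C(8,4)·0.08^4·0.92^4 = 0.002054
  k=5: C(8,5)·0.08^5·0.92^3 = 0.000143
Total = 0.021094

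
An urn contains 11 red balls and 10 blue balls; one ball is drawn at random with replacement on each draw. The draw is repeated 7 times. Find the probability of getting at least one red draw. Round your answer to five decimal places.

0.99445

P(at least one) = 1 − P(none) = 1 − (1 − 0.523810)^7
= 1 − 0.0055522 = 0.9944478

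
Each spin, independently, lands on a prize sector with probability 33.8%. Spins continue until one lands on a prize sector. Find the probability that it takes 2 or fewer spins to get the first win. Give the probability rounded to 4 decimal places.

0.5618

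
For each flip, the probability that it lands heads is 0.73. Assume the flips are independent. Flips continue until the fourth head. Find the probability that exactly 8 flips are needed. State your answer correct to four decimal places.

0.0528

Y = trial on which the fourth success occurs; negative binomial, r=4, p=0.73.
P(Y=8) = C(7,3) · p^4 · (1−p)^4
= 35 · 0.28398 · 0.0053144 = 0.052822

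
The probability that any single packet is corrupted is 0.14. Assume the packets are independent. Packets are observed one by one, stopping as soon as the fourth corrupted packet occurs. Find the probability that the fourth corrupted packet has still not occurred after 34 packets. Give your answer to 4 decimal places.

Needing more than 34 packets ⇔ fewer than 4 successes in the first 34. With X ~ Binomial(34, 0.14), P(Y > 34) = P(X ≤ 3).
  k=0: C(34,0)·0.14^0·0.86^34 = 0.005929
  k=1: C(34,1)·0.14^1·0.86^33 = 0.032814
  k=2: C(34,2)·0.14^2·0.86^32 = 0.088139
  k=3: C(34,3)·0.14^3·0.86^31 = 0.153048
P(X ≤ 3) = 0.279930

0.2799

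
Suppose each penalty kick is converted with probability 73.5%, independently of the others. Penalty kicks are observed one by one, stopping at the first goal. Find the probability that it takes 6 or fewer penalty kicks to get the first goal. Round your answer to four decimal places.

0.9997

Y = number of penalty kicks to the first success; geometric, p = 0.735.
P(Y ≤ 6) = 1 − (1−p)^6 = 1 − 0.000346 = 0.999654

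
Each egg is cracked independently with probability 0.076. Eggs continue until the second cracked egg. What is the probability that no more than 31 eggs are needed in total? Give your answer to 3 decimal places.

0.694

Finishing within 31 eggs ⇔ at least 2 successes in the first 31. With X ~ Binomial(31, 0.076), P(Y ≤ 31) = 1 − P(X ≤ 1).
  k=0: C(31,0)·0.076^0·0.924^31 = 0.08626
  k=1: C(31,1)·0.076^1·0.924^30 = 0.21996
1 − 0.30622 = 0.69378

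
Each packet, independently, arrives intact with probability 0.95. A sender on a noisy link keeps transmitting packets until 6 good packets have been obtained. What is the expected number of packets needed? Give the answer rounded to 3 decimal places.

Y = total packets until the sixth success; negative binomial with r=6, p=0.95.
E[Y] = r / p = 6 / 0.95 = 6.31579

6.316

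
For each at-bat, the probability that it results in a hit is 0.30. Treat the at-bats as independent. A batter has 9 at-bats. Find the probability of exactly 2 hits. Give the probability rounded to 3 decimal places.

0.267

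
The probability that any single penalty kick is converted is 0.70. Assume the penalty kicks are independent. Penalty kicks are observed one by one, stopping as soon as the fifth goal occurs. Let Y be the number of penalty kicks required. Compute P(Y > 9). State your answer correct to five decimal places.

0.09881

Needing more than 9 penalty kicks ⇔ fewer than 5 successes in the first 9. With X ~ Binomial(9, 0.70), P(Y > 9) = P(X ≤ 4).
  k=0: C(9,0)·0.70^0·0.30^9 = 0.0000197
  k=1: C(9,1)·0.70^1·0.30^8 = 0.0004133
  k=2: C(9,2)·0.70^2·0.30^7 = 0.0038579
  k=3: C(9,3)·0.70^3·0.30^6 = 0.0210039
  k=4: C(9,4)·0.70^4·0.30^5 = 0.0735138
P(X ≤ 4) = 0.0988087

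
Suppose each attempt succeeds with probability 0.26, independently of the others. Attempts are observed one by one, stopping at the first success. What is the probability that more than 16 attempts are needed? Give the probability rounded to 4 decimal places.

Y = number of attempts to the first success; geometric, p = 0.26.
P(Y > 16) = P(first 16 all fail) = (1−p)^16 = 0.008086

0.0081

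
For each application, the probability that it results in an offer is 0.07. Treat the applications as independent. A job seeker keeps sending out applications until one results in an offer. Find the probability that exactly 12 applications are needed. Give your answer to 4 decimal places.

Geometric (trials to first success), p = 0.07.
P(Y = 12) = (1−p)^11 · p = 0.4501 · 0.07 = 0.031507

0.0315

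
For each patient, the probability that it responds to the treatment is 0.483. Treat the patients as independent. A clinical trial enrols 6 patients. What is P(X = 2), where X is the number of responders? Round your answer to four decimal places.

X ~ Binomial(n=6, p=0.483).
P(X=2) = C(6,2) · p^2 · (1−p)^4
= 15 · 0.23329 · 0.071443 = 0.250004

0.2500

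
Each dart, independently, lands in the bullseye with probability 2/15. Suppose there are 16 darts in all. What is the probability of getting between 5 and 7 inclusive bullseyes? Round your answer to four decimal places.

X ~ Binomial(16, 0.133333); P(5 ≤ X ≤ 7) = Σ C(16,k) p^k (1−p)^(16−k) over k:
  k=5: C(16,5)·0.133333^5·0.866667^11 = 0.038137
  k=6: C(16,6)·0.133333^6·0.866667^10 = 0.010757
  k=7: C(16,7)·0.133333^7·0.866667^9 = 0.002364
Total = 0.051258

0.0513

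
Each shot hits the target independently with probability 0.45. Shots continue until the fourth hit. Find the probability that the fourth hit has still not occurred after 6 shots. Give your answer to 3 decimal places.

Needing more than 6 shots ⇔ fewer than 4 successes in the first 6. With X ~ Binomial(6, 0.45), P(Y > 6) = P(X ≤ 3).
  k=0: C(6,0)·0.45^0·0.55^6 = 0.02768
  k=1: C(6,1)·0.45^1·0.55^5 = 0.13589
  k=2: C(6,2)·0.45^2·0.55^4 = 0.27795
  k=3: C(6,3)·0.45^3·0.55^3 = 0.30322
P(X ≤ 3) = 0.74474

0.745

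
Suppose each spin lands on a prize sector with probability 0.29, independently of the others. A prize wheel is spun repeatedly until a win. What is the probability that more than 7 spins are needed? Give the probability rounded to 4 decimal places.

Y = number of spins to the first success; geometric, p = 0.29.
P(Y > 7) = P(first 7 all fail) = (1−p)^7 = 0.090951

0.0910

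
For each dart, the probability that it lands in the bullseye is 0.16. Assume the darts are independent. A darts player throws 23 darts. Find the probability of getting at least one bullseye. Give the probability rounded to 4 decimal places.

0.9819

P(at least one) = 1 − P(none) = 1 − (1 − 0.16)^23
= 1 − 0.018131 = 0.981869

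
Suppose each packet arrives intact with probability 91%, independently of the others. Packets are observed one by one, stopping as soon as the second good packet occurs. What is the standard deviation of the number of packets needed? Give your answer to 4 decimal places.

0.4662

Y = total packets until the second success; negative binomial with r=2, p=0.91.
SD(Y) = √[r(1−p)/p²] = √(0.217365) = 0.466224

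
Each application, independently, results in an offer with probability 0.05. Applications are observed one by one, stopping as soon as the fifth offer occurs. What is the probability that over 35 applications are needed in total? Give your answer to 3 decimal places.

0.971

Needing more than 35 applications ⇔ fewer than 5 successes in the first 35. With X ~ Binomial(35, 0.05), P(Y > 35) = P(X ≤ 4).
  k=0: C(35,0)·0.05^0·0.95^35 = 0.16608
  k=1: C(35,1)·0.05^1·0.95^34 = 0.30594
  k=2: C(35,2)·0.05^2·0.95^33 = 0.27374
  k=3: C(35,3)·0.05^3·0.95^32 = 0.15848
  k=4: C(35,4)·0.05^4·0.95^31 = 0.06673
P(X ≤ 4) = 0.97097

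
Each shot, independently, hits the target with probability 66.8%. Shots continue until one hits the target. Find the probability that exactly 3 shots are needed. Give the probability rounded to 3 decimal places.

0.074

Geometric (trials to first success), p = 0.668.
P(Y = 3) = (1−p)^2 · p = 0.11022 · 0.668 = 0.07363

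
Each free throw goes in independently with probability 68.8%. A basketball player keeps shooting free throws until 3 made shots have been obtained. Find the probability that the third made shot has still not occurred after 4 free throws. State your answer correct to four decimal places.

0.3695

Needing more than 4 free throws ⇔ fewer than 3 successes in the first 4. With X ~ Binomial(4, 0.688), P(Y > 4) = P(X ≤ 2).
  k=0: C(4,0)·0.688^0·0.312^4 = 0.009476
  k=1: C(4,1)·0.688^1·0.312^3 = 0.083582
  k=2: C(4,2)·0.688^2·0.312^2 = 0.276463
P(X ≤ 2) = 0.369521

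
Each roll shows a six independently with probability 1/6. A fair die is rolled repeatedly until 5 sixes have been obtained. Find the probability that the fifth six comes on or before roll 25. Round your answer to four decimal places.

Finishing within 25 rolls ⇔ at least 5 successes in the first 25. With X ~ Binomial(25, 0.166667), P(Y ≤ 25) = 1 − P(X ≤ 4).
  k=0: C(25,0)·0.166667^0·0.833333^25 = 0.010483
  k=1: C(25,1)·0.166667^1·0.833333^24 = 0.052413
  k=2: C(25,2)·0.166667^2·0.833333^23 = 0.125791
  k=3: C(25,3)·0.166667^3·0.833333^22 = 0.192880
  k=4: C(25,4)·0.166667^4·0.833333^21 = 0.212168
1 − 0.593734 = 0.406266

0.4063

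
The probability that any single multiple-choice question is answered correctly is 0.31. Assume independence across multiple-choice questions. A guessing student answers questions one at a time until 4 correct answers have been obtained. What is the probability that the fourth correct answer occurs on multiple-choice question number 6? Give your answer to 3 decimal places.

Y = trial on which the fourth success occurs; negative binomial, r=4, p=0.31.
P(Y=6) = C(5,3) · p^4 · (1−p)^2
= 10 · 0.0092352 · 0.4761 = 0.04397

0.044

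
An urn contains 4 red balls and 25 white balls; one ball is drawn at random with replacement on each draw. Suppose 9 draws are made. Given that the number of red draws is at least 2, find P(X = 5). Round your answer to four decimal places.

0.0097

X ~ Binomial(9, 0.137931). Want P(X=5 | X≥2) = P(X=5) / P(X≥2).
P(X=5) = C(9,5)·0.137931^5·0.862069^4 = 0.003474
P(X≥2) = 1 − 0.262953 − 0.378652 = 0.358395
Ratio = 0.003474 / 0.358395 = 0.009694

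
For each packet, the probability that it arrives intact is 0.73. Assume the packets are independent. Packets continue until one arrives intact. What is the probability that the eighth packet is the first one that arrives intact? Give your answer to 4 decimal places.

Geometric (trials to first success), p = 0.73.
P(Y = 8) = (1−p)^7 · p = 0.0001046 · 0.73 = 0.000076

0.0001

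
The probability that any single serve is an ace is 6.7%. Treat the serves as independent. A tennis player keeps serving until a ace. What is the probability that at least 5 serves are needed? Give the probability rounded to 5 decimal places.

0.75775

Y = number of serves to the first success; geometric, p = 0.067.
P(Y > 4) = P(first 4 all fail) = (1−p)^4 = 0.7577511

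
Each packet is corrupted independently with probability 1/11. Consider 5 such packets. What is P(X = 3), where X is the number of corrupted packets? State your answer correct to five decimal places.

0.00621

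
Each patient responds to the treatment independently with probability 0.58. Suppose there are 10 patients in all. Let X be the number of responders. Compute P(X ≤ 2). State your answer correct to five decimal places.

X ~ Binomial(10, 0.58); P(X ≤ 2) = Σ C(10,k) p^k (1−p)^(10−k) over k:
  k=0: C(10,0)·0.58^0·0.42^10 = 0.0001708
  k=1: C(10,1)·0.58^1·0.42^9 = 0.0023587
  k=2: C(10,2)·0.58^2·0.42^8 = 0.0146576
Total = 0.0171871

0.01719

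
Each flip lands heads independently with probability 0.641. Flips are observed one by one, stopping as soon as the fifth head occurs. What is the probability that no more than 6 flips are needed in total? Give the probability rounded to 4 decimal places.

Finishing within 6 flips ⇔ at least 5 successes in the first 6. With X ~ Binomial(6, 0.641), P(Y ≤ 6) = 1 − P(X ≤ 4).
  k=0: C(6,0)·0.641^0·0.359^6 = 0.002141
  k=1: C(6,1)·0.641^1·0.359^5 = 0.022934
  k=2: C(6,2)·0.641^2·0.359^4 = 0.102373
  k=3: C(6,3)·0.641^3·0.359^3 = 0.243718
  k=4: C(6,4)·0.641^4·0.359^2 = 0.326372
1 − 0.697537 = 0.302463

0.3025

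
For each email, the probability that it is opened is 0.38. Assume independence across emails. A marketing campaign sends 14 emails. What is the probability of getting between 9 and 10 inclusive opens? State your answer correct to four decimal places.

0.0396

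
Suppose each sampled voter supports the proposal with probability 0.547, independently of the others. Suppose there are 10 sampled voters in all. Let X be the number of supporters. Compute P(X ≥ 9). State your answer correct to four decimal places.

0.0223

X ~ Binomial(10, 0.547); P(X ≥ 9) = Σ C(10,k) p^k (1−p)^(10−k) over k:
  k=9: C(10,9)·0.547^9·0.453^1 = 0.019860
  k=10: C(10,10)·0.547^10·0.453^0 = 0.002398
Total = 0.022258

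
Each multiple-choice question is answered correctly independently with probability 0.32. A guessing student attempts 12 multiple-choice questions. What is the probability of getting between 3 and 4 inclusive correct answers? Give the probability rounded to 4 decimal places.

0.4614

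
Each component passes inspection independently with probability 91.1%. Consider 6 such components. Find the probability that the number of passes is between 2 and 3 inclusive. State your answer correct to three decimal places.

0.011

X ~ Binomial(6, 0.911); P(2 ≤ X ≤ 3) = Σ C(6,k) p^k (1−p)^(6−k) over k:
  k=2: C(6,2)·0.911^2·0.089^4 = 0.00078
  k=3: C(6,3)·0.911^3·0.089^3 = 0.01066
Total = 0.01144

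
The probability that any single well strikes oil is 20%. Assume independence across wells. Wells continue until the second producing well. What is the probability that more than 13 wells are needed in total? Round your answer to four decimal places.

Needing more than 13 wells ⇔ fewer than 2 successes in the first 13. With X ~ Binomial(13, 0.20), P(Y > 13) = P(X ≤ 1).
  k=0: C(13,0)·0.20^0·0.80^13 = 0.054976
  k=1: C(13,1)·0.20^1·0.80^12 = 0.178671
P(X ≤ 1) = 0.233646

0.2336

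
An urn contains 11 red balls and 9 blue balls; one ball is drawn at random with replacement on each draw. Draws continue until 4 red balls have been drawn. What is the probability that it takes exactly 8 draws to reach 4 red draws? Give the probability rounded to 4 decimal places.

0.1313

Y = trial on which the fourth success occurs; negative binomial, r=4, p=0.55.
P(Y=8) = C(7,3) · p^4 · (1−p)^4
= 35 · 0.091506 · 0.041006 = 0.131331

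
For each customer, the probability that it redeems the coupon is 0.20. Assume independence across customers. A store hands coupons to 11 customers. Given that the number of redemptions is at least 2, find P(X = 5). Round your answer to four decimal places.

0.0572

X ~ Binomial(11, 0.20). Want P(X=5 | X≥2) = P(X=5) / P(X≥2).
P(X=5) = C(11,5)·0.20^5·0.80^6 = 0.038755
P(X≥2) = 1 − 0.085899 − 0.236223 = 0.677877
Ratio = 0.038755 / 0.677877 = 0.057172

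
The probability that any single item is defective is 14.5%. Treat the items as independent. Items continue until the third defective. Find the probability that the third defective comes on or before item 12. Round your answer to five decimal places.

0.24711

Finishing within 12 items ⇔ at least 3 successes in the first 12. With X ~ Binomial(12, 0.145), P(Y ≤ 12) = 1 − P(X ≤ 2).
  k=0: C(12,0)·0.145^0·0.855^12 = 0.1526136
  k=1: C(12,1)·0.145^1·0.855^11 = 0.3105822
  k=2: C(12,2)·0.145^2·0.855^10 = 0.2896951
1 − 0.7528909 = 0.2471091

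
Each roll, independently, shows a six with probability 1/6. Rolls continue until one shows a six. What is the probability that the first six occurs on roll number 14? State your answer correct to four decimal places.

0.0156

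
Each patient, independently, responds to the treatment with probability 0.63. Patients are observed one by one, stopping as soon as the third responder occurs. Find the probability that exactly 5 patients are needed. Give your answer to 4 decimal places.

Y = trial on which the third success occurs; negative binomial, r=3, p=0.63.
P(Y=5) = C(4,2) · p^3 · (1−p)^2
= 6 · 0.25005 · 0.1369 = 0.205389

0.2054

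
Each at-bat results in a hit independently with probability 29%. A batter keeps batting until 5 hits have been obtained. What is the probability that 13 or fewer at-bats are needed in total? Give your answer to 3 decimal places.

0.316

Finishing within 13 at-bats ⇔ at least 5 successes in the first 13. With X ~ Binomial(13, 0.29), P(Y ≤ 13) = 1 − P(X ≤ 4).
  k=0: C(13,0)·0.29^0·0.71^13 = 0.01165
  k=1: C(13,1)·0.29^1·0.71^12 = 0.06186
  k=2: C(13,2)·0.29^2·0.71^11 = 0.15161
  k=3: C(13,3)·0.29^3·0.71^10 = 0.22706
  k=4: C(13,4)·0.29^4·0.71^9 = 0.23186
1 − 0.68405 = 0.31595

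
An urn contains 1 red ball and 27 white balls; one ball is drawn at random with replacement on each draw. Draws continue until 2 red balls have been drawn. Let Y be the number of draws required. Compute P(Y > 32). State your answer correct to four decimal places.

Needing more than 32 draws ⇔ fewer than 2 successes in the first 32. With X ~ Binomial(32, 0.035714), P(Y > 32) = P(X ≤ 1).
  k=0: C(32,0)·0.035714^0·0.964286^32 = 0.312308
  k=1: C(32,1)·0.035714^1·0.964286^31 = 0.370143
P(X ≤ 1) = 0.682451

0.6825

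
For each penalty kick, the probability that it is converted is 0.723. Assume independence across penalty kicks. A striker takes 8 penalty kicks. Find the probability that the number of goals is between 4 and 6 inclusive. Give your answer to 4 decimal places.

X ~ Binomial(8, 0.723); P(4 ≤ X ≤ 6) = Σ C(8,k) p^k (1−p)^(8−k) over k:
  k=4: C(8,4)·0.723^4·0.277^4 = 0.112608
  k=5: C(8,5)·0.723^5·0.277^3 = 0.235136
  k=6: C(8,6)·0.723^6·0.277^2 = 0.306865
Total = 0.654609

0.6546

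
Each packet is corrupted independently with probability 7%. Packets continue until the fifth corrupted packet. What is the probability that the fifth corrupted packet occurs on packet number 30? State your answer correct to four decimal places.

Y = trial on which the fifth success occurs; negative binomial, r=5, p=0.07.
P(Y=30) = C(29,4) · p^5 · (1−p)^25
= 23751 · 1.6807e-06 · 0.16296 = 0.006505

0.0065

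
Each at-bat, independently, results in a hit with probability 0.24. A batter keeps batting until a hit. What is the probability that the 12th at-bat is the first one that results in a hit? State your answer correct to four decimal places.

Geometric (trials to first success), p = 0.24.
P(Y = 12) = (1−p)^11 · p = 0.04886 · 0.24 = 0.011726

0.0117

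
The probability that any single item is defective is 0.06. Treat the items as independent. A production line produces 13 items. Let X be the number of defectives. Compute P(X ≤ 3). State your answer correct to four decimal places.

0.9940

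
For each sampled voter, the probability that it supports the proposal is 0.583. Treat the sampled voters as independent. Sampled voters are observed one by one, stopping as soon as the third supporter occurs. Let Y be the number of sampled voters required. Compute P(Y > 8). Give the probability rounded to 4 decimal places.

Needing more than 8 sampled voters ⇔ fewer than 3 successes in the first 8. With X ~ Binomial(8, 0.583), P(Y > 8) = P(X ≤ 2).
  k=0: C(8,0)·0.583^0·0.417^8 = 0.000914
  k=1: C(8,1)·0.583^1·0.417^7 = 0.010226
  k=2: C(8,2)·0.583^2·0.417^6 = 0.050039
P(X ≤ 2) = 0.061180

0.0612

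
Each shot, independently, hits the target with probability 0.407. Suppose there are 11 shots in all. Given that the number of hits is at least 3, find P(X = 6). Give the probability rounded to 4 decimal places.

X ~ Binomial(11, 0.407). Want P(X=6 | X≥3) = P(X=6) / P(X≥3).
P(X=6) = C(11,6)·0.407^6·0.593^5 = 0.153986
P(X≥3) = 1 − 0.003189 − 0.024073 − 0.082612 = 0.890126
Ratio = 0.153986 / 0.890126 = 0.172994

0.1730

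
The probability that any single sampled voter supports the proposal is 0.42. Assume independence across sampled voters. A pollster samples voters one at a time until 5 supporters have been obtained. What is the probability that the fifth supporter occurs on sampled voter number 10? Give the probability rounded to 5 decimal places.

0.10808

Y = trial on which the fifth success occurs; negative binomial, r=5, p=0.42.
P(Y=10) = C(9,4) · p^5 · (1−p)^5
= 126 · 0.013069 · 0.065636 = 0.1080829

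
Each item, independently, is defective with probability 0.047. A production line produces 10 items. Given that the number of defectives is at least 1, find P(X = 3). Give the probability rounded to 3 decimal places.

0.023

X ~ Binomial(10, 0.047). Want P(X=3 | X≥1) = P(X=3) / P(X≥1).
P(X=3) = C(10,3)·0.047^3·0.953^7 = 0.00889
P(X≥1) = 1 − 0.61792 = 0.38208
Ratio = 0.00889 / 0.38208 = 0.02328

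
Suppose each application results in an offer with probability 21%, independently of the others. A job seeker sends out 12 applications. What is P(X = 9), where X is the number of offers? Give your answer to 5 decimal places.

0.00009

X ~ Binomial(n=12, p=0.21).
P(X=9) = C(12,9) · p^9 · (1−p)^3
= 220 · 7.9428e-07 · 0.49304 = 0.0000862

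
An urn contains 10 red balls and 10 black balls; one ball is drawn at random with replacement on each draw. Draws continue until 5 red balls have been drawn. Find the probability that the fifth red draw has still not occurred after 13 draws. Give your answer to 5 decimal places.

Needing more than 13 draws ⇔ fewer than 5 successes in the first 13. With X ~ Binomial(13, 0.50), P(Y > 13) = P(X ≤ 4).
  k=0: C(13,0)·0.50^0·0.50^13 = 0.0001221
  k=1: C(13,1)·0.50^1·0.50^12 = 0.0015869
  k=2: C(13,2)·0.50^2·0.50^11 = 0.0095215
  k=3: C(13,3)·0.50^3·0.50^10 = 0.0349121
  k=4: C(13,4)·0.50^4·0.50^9 = 0.0872803
P(X ≤ 4) = 0.1334229

0.13342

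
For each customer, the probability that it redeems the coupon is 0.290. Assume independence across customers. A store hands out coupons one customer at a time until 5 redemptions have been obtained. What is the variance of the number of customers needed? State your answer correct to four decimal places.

Y = total customers until the fifth success; negative binomial with r=5, p=0.29.
Var(Y) = r(1−p)/p² = 5·0.71 / 0.29² = 42.211653

42.2117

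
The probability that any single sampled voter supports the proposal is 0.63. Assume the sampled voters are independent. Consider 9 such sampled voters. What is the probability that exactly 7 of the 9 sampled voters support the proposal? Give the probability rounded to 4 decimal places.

X ~ Binomial(n=9, p=0.63).
P(X=7) = C(9,7) · p^7 · (1−p)^2
= 36 · 0.03939 · 0.1369 = 0.194129

0.1941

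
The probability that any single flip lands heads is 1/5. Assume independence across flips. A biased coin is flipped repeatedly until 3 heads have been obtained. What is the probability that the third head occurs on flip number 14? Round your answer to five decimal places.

Y = trial on which the third success occurs; negative binomial, r=3, p=0.20.
P(Y=14) = C(13,2) · p^3 · (1−p)^11
= 78 · 0.008 · 0.085899 = 0.0536012

0.05360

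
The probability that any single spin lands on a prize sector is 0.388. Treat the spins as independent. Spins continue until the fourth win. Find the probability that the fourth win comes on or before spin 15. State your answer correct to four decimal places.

0.8933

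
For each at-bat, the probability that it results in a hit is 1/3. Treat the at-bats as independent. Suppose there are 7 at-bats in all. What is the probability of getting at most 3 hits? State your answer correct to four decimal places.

0.8267

X ~ Binomial(7, 0.333333); P(X ≤ 3) = Σ C(7,k) p^k (1−p)^(7−k) over k:
  k=0: C(7,0)·0.333333^0·0.666667^7 = 0.058528
  k=1: C(7,1)·0.333333^1·0.666667^6 = 0.204847
  k=2: C(7,2)·0.333333^2·0.666667^5 = 0.307270
  k=3: C(7,3)·0.333333^3·0.666667^4 = 0.256059
Total = 0.826703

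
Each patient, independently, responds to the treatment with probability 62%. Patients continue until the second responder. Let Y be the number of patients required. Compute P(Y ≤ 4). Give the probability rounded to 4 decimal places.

0.8431

Finishing within 4 patients ⇔ at least 2 successes in the first 4. With X ~ Binomial(4, 0.62), P(Y ≤ 4) = 1 − P(X ≤ 1).
  k=0: C(4,0)·0.62^0·0.38^4 = 0.020851
  k=1: C(4,1)·0.62^1·0.38^3 = 0.136083
1 − 0.156934 = 0.843066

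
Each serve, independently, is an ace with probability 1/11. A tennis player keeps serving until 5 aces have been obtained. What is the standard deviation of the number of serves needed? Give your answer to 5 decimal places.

23.45208

Y = total serves until the fifth success; negative binomial with r=5, p=0.090909.
SD(Y) = √[r(1−p)/p²] = √(550.0000000) = 23.4520788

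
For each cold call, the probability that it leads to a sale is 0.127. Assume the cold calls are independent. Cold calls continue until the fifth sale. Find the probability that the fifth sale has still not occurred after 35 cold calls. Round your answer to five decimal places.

0.53688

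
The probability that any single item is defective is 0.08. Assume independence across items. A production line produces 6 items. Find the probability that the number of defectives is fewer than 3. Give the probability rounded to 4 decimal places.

X ~ Binomial(6, 0.08); P(X ≤ 2) = Σ C(6,k) p^k (1−p)^(6−k) over k:
  k=0: C(6,0)·0.08^0·0.92^6 = 0.606355
  k=1: C(6,1)·0.08^1·0.92^5 = 0.316359
  k=2: C(6,2)·0.08^2·0.92^4 = 0.068774
Total = 0.991488

0.9915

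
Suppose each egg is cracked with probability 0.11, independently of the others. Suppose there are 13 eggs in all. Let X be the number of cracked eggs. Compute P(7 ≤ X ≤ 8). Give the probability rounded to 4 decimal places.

X ~ Binomial(13, 0.11); P(7 ≤ X ≤ 8) = Σ C(13,k) p^k (1−p)^(13−k) over k:
  k=7: C(13,7)·0.11^7·0.89^6 = 0.000166
  k=8: C(13,8)·0.11^8·0.89^5 = 0.000015
Total = 0.000182

0.0002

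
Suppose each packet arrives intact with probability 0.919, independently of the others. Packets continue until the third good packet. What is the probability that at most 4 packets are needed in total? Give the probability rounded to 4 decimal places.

Finishing within 4 packets ⇔ at least 3 successes in the first 4. With X ~ Binomial(4, 0.919), P(Y ≤ 4) = 1 − P(X ≤ 2).
  k=0: C(4,0)·0.919^0·0.081^4 = 0.000043
  k=1: C(4,1)·0.919^1·0.081^3 = 0.001954
  k=2: C(4,2)·0.919^2·0.081^2 = 0.033247
1 − 0.035244 = 0.964756

0.9648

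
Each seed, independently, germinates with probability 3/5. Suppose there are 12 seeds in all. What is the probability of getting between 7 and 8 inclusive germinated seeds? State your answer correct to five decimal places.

0.43987

X ~ Binomial(12, 0.60); P(7 ≤ X ≤ 8) = Σ C(12,k) p^k (1−p)^(12−k) over k:
  k=7: C(12,7)·0.60^7·0.40^5 = 0.2270303
  k=8: C(12,8)·0.60^8·0.40^4 = 0.2128409
Total = 0.4398713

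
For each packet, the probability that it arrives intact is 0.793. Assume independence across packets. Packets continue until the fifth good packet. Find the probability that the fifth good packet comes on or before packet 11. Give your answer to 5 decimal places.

0.99757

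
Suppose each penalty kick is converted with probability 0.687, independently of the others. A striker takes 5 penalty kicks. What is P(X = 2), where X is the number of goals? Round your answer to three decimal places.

X ~ Binomial(n=5, p=0.687).
P(X=2) = C(5,2) · p^2 · (1−p)^3
= 10 · 0.47197 · 0.030664 = 0.14473

0.145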